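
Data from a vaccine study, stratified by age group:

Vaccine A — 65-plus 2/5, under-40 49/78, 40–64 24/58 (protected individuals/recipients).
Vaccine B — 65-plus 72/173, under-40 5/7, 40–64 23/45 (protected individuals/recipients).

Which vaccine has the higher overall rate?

Vaccine A

65-plus: Vaccine A 2/5 = 40.0%, Vaccine B 72/173 = 41.6% → Vaccine B
Under-40: Vaccine A 49/78 = 62.8%, Vaccine B 5/7 = 71.4% → Vaccine B
40–64: Vaccine A 24/58 = 41.4%, Vaccine B 23/45 = 51.1% → Vaccine B
Overall: Vaccine A 75/141 = 53.2%, Vaccine B 100/225 = 44.4% → Vaccine A
(Vaccine B wins every age group but Vaccine A wins overall — Vaccine B's recipients skew toward the low-rate 65-plus group.)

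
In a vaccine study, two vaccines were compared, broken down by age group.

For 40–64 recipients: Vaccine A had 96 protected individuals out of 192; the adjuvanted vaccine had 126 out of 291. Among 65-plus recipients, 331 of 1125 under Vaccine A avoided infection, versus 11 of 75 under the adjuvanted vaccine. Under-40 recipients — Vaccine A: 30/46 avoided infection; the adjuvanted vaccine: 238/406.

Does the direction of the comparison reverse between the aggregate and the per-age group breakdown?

40–64: Vaccine A 96/192 = 50.0%, the adjuvanted vaccine 126/291 = 43.3% → Vaccine A
65-plus: Vaccine A 331/1125 = 29.4%, the adjuvanted vaccine 11/75 = 14.7% → Vaccine A
Under-40: Vaccine A 30/46 = 65.2%, the adjuvanted vaccine 238/406 = 58.6% → Vaccine A
Overall: Vaccine A 457/1363 = 33.5%, the adjuvanted vaccine 375/772 = 48.6% → the adjuvanted vaccine
Vaccine A wins each age group but the adjuvanted vaccine wins overall — the comparison reverses. Vaccine A's recipients skew toward 65-plus, which has a lower base rate.

Yes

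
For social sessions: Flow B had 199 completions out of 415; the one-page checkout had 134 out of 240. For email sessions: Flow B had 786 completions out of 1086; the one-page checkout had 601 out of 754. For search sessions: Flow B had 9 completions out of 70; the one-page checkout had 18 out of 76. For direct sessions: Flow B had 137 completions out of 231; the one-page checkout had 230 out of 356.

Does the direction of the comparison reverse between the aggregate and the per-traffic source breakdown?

Social: Flow B 199/415 = 48.0%, the one-page checkout 134/240 = 55.8% → the one-page checkout
Email: Flow B 786/1086 = 72.4%, the one-page checkout 601/754 = 79.7% → the one-page checkout
Search: Flow B 9/70 = 12.9%, the one-page checkout 18/76 = 23.7% → the one-page checkout
Direct: Flow B 137/231 = 59.3%, the one-page checkout 230/356 = 64.6% → the one-page checkout
Overall: Flow B 1131/1802 = 62.8%, the one-page checkout 983/1426 = 68.9% → the one-page checkout
The one-page checkout wins overall and in every traffic group — no reversal.

No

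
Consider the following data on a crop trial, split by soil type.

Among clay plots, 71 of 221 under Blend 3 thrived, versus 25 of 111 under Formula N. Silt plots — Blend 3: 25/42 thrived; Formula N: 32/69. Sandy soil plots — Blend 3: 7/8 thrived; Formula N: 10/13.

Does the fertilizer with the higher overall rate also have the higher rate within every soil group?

Clay: Blend 3 71/221 = 32.1%, Formula N 25/111 = 22.5% → Blend 3
Silt: Blend 3 25/42 = 59.5%, Formula N 32/69 = 46.4% → Blend 3
Sandy soil: Blend 3 7/8 = 87.5%, Formula N 10/13 = 76.9% → Blend 3
Overall: Blend 3 103/271 = 38.0%, Formula N 67/193 = 34.7% → Blend 3
Blend 3 wins overall and in every soil group — no reversal.

Yes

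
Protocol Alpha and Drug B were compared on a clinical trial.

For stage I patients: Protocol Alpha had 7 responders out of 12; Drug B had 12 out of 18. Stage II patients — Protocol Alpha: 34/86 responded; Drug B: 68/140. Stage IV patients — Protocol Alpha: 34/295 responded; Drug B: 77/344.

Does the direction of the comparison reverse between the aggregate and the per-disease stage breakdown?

No

Stage I: Protocol Alpha 7/12 = 58.3%, Drug B 12/18 = 66.7% → Drug B
Stage II: Protocol Alpha 34/86 = 39.5%, Drug B 68/140 = 48.6% → Drug B
Stage IV: Protocol Alpha 34/295 = 11.5%, Drug B 77/344 = 22.4% → Drug B
Overall: Protocol Alpha 75/393 = 19.1%, Drug B 157/502 = 31.3% → Drug B
Drug B wins overall and in every disease group — no reversal.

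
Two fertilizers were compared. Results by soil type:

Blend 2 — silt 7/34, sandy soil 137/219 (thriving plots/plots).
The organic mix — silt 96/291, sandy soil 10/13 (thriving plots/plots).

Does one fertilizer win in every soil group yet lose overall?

Yes

Silt: Blend 2 7/34 = 20.6%, the organic mix 96/291 = 33.0% → the organic mix
Sandy soil: Blend 2 137/219 = 62.6%, the organic mix 10/13 = 76.9% → the organic mix
Overall: Blend 2 144/253 = 56.9%, the organic mix 106/304 = 34.9% → Blend 2
The organic mix wins each soil group but Blend 2 wins overall — the comparison reverses. The organic mix's plots skew toward silt, which has a lower base rate.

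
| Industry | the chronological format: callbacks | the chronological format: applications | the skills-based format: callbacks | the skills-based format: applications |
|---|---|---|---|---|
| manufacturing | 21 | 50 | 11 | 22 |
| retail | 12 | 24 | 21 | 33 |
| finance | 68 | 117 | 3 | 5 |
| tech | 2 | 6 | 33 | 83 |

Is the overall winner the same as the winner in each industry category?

Manufacturing: the chronological format 21/50 = 42.0%, the skills-based format 11/22 = 50.0% → the skills-based format
Retail: the chronological format 12/24 = 50.0%, the skills-based format 21/33 = 63.6% → the skills-based format
Finance: the chronological format 68/117 = 58.1%, the skills-based format 3/5 = 60.0% → the skills-based format
Tech: the chronological format 2/6 = 33.3%, the skills-based format 33/83 = 39.8% → the skills-based format
Overall: the chronological format 103/197 = 52.3%, the skills-based format 68/143 = 47.6% → the chronological format
The skills-based format wins each industry group but the chronological format wins overall — the comparison reverses. The skills-based format's applications skew toward tech, which has a lower base rate.

No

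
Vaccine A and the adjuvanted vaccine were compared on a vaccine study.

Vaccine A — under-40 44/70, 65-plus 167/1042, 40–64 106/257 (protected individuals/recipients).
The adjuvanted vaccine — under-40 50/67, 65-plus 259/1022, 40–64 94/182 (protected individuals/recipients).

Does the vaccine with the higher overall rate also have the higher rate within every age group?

Yes

Under-40: Vaccine A 44/70 = 62.9%, the adjuvanted vaccine 50/67 = 74.6% → the adjuvanted vaccine
65-plus: Vaccine A 167/1042 = 16.0%, the adjuvanted vaccine 259/1022 = 25.3% → the adjuvanted vaccine
40–64: Vaccine A 106/257 = 41.2%, the adjuvanted vaccine 94/182 = 51.6% → the adjuvanted vaccine
Overall: Vaccine A 317/1369 = 23.2%, the adjuvanted vaccine 403/1271 = 31.7% → the adjuvanted vaccine
The adjuvanted vaccine wins overall and in every age group — no reversal.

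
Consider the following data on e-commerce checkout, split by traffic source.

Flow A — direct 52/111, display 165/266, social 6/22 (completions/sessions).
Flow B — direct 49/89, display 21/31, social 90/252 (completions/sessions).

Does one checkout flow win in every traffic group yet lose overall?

Direct: Flow A 52/111 = 46.8%, Flow B 49/89 = 55.1% → Flow B
Display: Flow A 165/266 = 62.0%, Flow B 21/31 = 67.7% → Flow B
Social: Flow A 6/22 = 27.3%, Flow B 90/252 = 35.7% → Flow B
Overall: Flow A 223/399 = 55.9%, Flow B 160/372 = 43.0% → Flow A
Flow B wins each traffic group but Flow A wins overall — the comparison reverses. Flow B's sessions skew toward social, which has a lower base rate.

Yes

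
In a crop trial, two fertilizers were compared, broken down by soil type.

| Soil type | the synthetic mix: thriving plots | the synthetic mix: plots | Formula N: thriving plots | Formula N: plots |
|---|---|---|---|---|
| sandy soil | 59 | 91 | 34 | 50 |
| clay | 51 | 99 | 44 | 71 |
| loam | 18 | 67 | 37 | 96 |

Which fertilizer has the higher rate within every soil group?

Sandy soil: the synthetic mix 59/91 = 64.8%, Formula N 34/50 = 68.0% → Formula N
Clay: the synthetic mix 51/99 = 51.5%, Formula N 44/71 = 62.0% → Formula N
Loam: the synthetic mix 18/67 = 26.9%, Formula N 37/96 = 38.5% → Formula N
Formula N has the higher rate in all 3 groups.

Formula N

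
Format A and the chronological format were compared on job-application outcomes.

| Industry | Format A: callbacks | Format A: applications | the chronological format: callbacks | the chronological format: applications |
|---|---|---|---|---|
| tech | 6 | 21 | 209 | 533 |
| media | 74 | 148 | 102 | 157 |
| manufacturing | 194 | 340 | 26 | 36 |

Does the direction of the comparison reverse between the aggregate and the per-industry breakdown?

Tech: Format A 6/21 = 28.6%, the chronological format 209/533 = 39.2% → the chronological format
Media: Format A 74/148 = 50.0%, the chronological format 102/157 = 65.0% → the chronological format
Manufacturing: Format A 194/340 = 57.1%, the chronological format 26/36 = 72.2% → the chronological format
Overall: Format A 274/509 = 53.8%, the chronological format 337/726 = 46.4% → Format A
The chronological format wins each industry group but Format A wins overall — the comparison reverses. The chronological format's applications skew toward tech, which has a lower base rate.

Yes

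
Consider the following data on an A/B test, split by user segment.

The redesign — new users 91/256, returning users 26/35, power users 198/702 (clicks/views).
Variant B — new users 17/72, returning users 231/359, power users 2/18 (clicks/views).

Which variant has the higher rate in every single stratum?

New users: the redesign 91/256 = 35.5%, Variant B 17/72 = 23.6% → the redesign
Returning users: the redesign 26/35 = 74.3%, Variant B 231/359 = 64.3% → the redesign
Power users: the redesign 198/702 = 28.2%, Variant B 2/18 = 11.1% → the redesign
The redesign has the higher rate in all 3 groups.

the redesign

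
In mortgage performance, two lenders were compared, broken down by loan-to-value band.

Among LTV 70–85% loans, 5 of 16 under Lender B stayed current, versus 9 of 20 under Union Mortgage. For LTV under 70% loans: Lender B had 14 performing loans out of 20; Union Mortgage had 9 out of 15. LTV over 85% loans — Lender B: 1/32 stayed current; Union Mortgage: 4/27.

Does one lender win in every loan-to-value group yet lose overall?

LTV 70–85%: Lender B 5/16 = 31.2%, Union Mortgage 9/20 = 45.0% → Union Mortgage
LTV under 70%: Lender B 14/20 = 70.0%, Union Mortgage 9/15 = 60.0% → Lender B
LTV over 85%: Lender B 1/32 = 3.1%, Union Mortgage 4/27 = 14.8% → Union Mortgage
Overall: Lender B 20/68 = 29.4%, Union Mortgage 22/62 = 35.5% → Union Mortgage
Neither sweeps: Lender B wins 1 of 3 groups, Union Mortgage wins 2. Union Mortgage wins overall but not every group — no Simpson reversal.

No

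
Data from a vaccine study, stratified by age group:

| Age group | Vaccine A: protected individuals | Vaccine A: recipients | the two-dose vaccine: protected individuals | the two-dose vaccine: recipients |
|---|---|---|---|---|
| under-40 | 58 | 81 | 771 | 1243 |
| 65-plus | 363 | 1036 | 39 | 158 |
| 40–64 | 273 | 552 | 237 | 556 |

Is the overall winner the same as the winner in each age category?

Under-40: Vaccine A 58/81 = 71.6%, the two-dose vaccine 771/1243 = 62.0% → Vaccine A
65-plus: Vaccine A 363/1036 = 35.0%, the two-dose vaccine 39/158 = 24.7% → Vaccine A
40–64: Vaccine A 273/552 = 49.5%, the two-dose vaccine 237/556 = 42.6% → Vaccine A
Overall: Vaccine A 694/1669 = 41.6%, the two-dose vaccine 1047/1957 = 53.5% → the two-dose vaccine
Vaccine A wins each age group but the two-dose vaccine wins overall — the comparison reverses. Vaccine A's recipients skew toward 65-plus, which has a lower base rate.

No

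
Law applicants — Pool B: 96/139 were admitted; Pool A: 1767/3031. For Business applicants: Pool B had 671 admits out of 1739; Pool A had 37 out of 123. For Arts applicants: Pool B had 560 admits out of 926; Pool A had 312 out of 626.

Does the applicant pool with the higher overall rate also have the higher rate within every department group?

No

Law: Pool B 96/139 = 69.1%, Pool A 1767/3031 = 58.3% → Pool B
Business: Pool B 671/1739 = 38.6%, Pool A 37/123 = 30.1% → Pool B
Arts: Pool B 560/926 = 60.5%, Pool A 312/626 = 49.8% → Pool B
Overall: Pool B 1327/2804 = 47.3%, Pool A 2116/3780 = 56.0% → Pool A
Pool B wins each department group but Pool A wins overall — the comparison reverses. Pool B's applicants skew toward Business, which has a lower base rate.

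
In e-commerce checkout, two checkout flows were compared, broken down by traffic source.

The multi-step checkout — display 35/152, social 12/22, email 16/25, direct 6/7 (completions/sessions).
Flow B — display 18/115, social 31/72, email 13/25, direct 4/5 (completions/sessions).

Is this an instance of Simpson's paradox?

Display: the multi-step checkout 35/152 = 23.0%, Flow B 18/115 = 15.7% → the multi-step checkout
Social: the multi-step checkout 12/22 = 54.5%, Flow B 31/72 = 43.1% → the multi-step checkout
Email: the multi-step checkout 16/25 = 64.0%, Flow B 13/25 = 52.0% → the multi-step checkout
Direct: the multi-step checkout 6/7 = 85.7%, Flow B 4/5 = 80.0% → the multi-step checkout
Overall: the multi-step checkout 69/206 = 33.5%, Flow B 66/217 = 30.4% → the multi-step checkout
The multi-step checkout wins overall and in every traffic group — no reversal.

No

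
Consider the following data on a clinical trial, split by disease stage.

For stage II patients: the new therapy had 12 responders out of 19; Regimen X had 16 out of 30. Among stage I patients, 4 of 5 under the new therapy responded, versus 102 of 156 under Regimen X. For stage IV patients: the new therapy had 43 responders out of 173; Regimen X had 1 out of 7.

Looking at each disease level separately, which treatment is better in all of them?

the new therapy

Stage II: the new therapy 12/19 = 63.2%, Regimen X 16/30 = 53.3% → the new therapy
Stage I: the new therapy 4/5 = 80.0%, Regimen X 102/156 = 65.4% → the new therapy
Stage IV: the new therapy 43/173 = 24.9%, Regimen X 1/7 = 14.3% → the new therapy
The new therapy has the higher rate in all 3 groups.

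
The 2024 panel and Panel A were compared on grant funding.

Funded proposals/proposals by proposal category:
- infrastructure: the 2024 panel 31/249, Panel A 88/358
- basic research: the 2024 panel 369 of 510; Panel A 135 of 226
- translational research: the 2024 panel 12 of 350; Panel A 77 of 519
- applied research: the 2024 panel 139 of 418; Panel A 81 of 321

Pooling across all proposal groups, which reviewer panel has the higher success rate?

Infrastructure: the 2024 panel 31/249 = 12.4%, Panel A 88/358 = 24.6% → Panel A
Basic research: the 2024 panel 369/510 = 72.4%, Panel A 135/226 = 59.7% → the 2024 panel
Translational research: the 2024 panel 12/350 = 3.4%, Panel A 77/519 = 14.8% → Panel A
Applied research: the 2024 panel 139/418 = 33.3%, Panel A 81/321 = 25.2% → the 2024 panel
Overall: the 2024 panel 551/1527 = 36.1%, Panel A 381/1424 = 26.8% → the 2024 panel
(Neither sweeps every proposal group, but the 2024 panel has the higher pooled rate.)

the 2024 panel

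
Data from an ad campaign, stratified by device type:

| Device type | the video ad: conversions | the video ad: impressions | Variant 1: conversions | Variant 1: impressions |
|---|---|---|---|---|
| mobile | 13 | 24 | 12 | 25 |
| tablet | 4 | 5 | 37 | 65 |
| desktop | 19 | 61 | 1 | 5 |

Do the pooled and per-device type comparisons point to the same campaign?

No

Mobile: the video ad 13/24 = 54.2%, Variant 1 12/25 = 48.0% → the video ad
Tablet: the video ad 4/5 = 80.0%, Variant 1 37/65 = 56.9% → the video ad
Desktop: the video ad 19/61 = 31.1%, Variant 1 1/5 = 20.0% → the video ad
Overall: the video ad 36/90 = 40.0%, Variant 1 50/95 = 52.6% → Variant 1
The video ad wins each device group but Variant 1 wins overall — the comparison reverses. The video ad's impressions skew toward desktop, which has a lower base rate.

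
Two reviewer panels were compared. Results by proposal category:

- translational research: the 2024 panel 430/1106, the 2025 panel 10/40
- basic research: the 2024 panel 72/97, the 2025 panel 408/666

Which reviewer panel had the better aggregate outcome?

the 2025 panel

Translational research: the 2024 panel 430/1106 = 38.9%, the 2025 panel 10/40 = 25.0% → the 2024 panel
Basic research: the 2024 panel 72/97 = 74.2%, the 2025 panel 408/666 = 61.3% → the 2024 panel
Overall: the 2024 panel 502/1203 = 41.7%, the 2025 panel 418/706 = 59.2% → the 2025 panel
(The 2024 panel wins every proposal group but the 2025 panel wins overall — the 2024 panel's proposals skew toward the low-rate translational research group.)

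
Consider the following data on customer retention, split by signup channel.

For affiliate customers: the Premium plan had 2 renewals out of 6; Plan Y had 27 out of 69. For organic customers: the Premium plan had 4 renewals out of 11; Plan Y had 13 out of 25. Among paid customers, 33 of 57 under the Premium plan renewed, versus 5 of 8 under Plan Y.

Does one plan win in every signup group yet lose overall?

Affiliate: the Premium plan 2/6 = 33.3%, Plan Y 27/69 = 39.1% → Plan Y
Organic: the Premium plan 4/11 = 36.4%, Plan Y 13/25 = 52.0% → Plan Y
Paid: the Premium plan 33/57 = 57.9%, Plan Y 5/8 = 62.5% → Plan Y
Overall: the Premium plan 39/74 = 52.7%, Plan Y 45/102 = 44.1% → the Premium plan
Plan Y wins each signup group but the Premium plan wins overall — the comparison reverses. Plan Y's customers skew toward affiliate, which has a lower base rate.

Yes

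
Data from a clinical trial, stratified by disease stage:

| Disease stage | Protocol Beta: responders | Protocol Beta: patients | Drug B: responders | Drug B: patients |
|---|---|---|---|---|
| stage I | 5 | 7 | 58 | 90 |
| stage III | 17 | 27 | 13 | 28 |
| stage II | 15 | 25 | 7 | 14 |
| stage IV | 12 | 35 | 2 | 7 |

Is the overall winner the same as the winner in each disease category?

Stage I: Protocol Beta 5/7 = 71.4%, Drug B 58/90 = 64.4% → Protocol Beta
Stage III: Protocol Beta 17/27 = 63.0%, Drug B 13/28 = 46.4% → Protocol Beta
Stage II: Protocol Beta 15/25 = 60.0%, Drug B 7/14 = 50.0% → Protocol Beta
Stage IV: Protocol Beta 12/35 = 34.3%, Drug B 2/7 = 28.6% → Protocol Beta
Overall: Protocol Beta 49/94 = 52.1%, Drug B 80/139 = 57.6% → Drug B
Protocol Beta wins each disease group but Drug B wins overall — the comparison reverses. Protocol Beta's patients skew toward stage IV, which has a lower base rate.

No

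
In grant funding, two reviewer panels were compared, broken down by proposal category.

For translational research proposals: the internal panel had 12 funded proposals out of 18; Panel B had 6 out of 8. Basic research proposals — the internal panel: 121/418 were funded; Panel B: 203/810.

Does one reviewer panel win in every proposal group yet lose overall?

No

Translational research: the internal panel 12/18 = 66.7%, Panel B 6/8 = 75.0% → Panel B
Basic research: the internal panel 121/418 = 28.9%, Panel B 203/810 = 25.1% → the internal panel
Overall: the internal panel 133/436 = 30.5%, Panel B 209/818 = 25.6% → the internal panel
Neither sweeps: the internal panel wins 1 of 2 groups, Panel B wins 1. The internal panel wins overall but not every group — no Simpson reversal.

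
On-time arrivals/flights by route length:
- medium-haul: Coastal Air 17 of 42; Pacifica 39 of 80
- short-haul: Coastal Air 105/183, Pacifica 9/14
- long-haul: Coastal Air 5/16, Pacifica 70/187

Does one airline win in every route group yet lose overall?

Yes

Medium-haul: Coastal Air 17/42 = 40.5%, Pacifica 39/80 = 48.8% → Pacifica
Short-haul: Coastal Air 105/183 = 57.4%, Pacifica 9/14 = 64.3% → Pacifica
Long-haul: Coastal Air 5/16 = 31.2%, Pacifica 70/187 = 37.4% → Pacifica
Overall: Coastal Air 127/241 = 52.7%, Pacifica 118/281 = 42.0% → Coastal Air
Pacifica wins each route group but Coastal Air wins overall — the comparison reverses. Pacifica's flights skew toward long-haul, which has a lower base rate.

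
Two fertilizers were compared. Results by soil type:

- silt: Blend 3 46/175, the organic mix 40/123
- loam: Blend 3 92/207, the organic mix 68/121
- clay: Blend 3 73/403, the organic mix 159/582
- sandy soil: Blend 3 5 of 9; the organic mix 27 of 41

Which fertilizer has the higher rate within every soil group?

the organic mix

Silt: Blend 3 46/175 = 26.3%, the organic mix 40/123 = 32.5% → the organic mix
Loam: Blend 3 92/207 = 44.4%, the organic mix 68/121 = 56.2% → the organic mix
Clay: Blend 3 73/403 = 18.1%, the organic mix 159/582 = 27.3% → the organic mix
Sandy soil: Blend 3 5/9 = 55.6%, the organic mix 27/41 = 65.9% → the organic mix
The organic mix has the higher rate in all 4 groups.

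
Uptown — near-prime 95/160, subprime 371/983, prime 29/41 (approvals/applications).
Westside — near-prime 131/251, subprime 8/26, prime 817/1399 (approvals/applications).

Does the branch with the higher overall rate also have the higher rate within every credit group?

No

Near-prime: Uptown 95/160 = 59.4%, Westside 131/251 = 52.2% → Uptown
Subprime: Uptown 371/983 = 37.7%, Westside 8/26 = 30.8% → Uptown
Prime: Uptown 29/41 = 70.7%, Westside 817/1399 = 58.4% → Uptown
Overall: Uptown 495/1184 = 41.8%, Westside 956/1676 = 57.0% → Westside
Uptown wins each credit group but Westside wins overall — the comparison reverses. Uptown's applications skew toward subprime, which has a lower base rate.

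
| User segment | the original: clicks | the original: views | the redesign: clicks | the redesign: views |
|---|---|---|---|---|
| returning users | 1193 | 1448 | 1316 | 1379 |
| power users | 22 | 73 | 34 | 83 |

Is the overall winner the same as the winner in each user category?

Yes

Returning users: the original 1193/1448 = 82.4%, the redesign 1316/1379 = 95.4% → the redesign
Power users: the original 22/73 = 30.1%, the redesign 34/83 = 41.0% → the redesign
Overall: the original 1215/1521 = 79.9%, the redesign 1350/1462 = 92.3% → the redesign
The redesign wins overall and in every user group — no reversal.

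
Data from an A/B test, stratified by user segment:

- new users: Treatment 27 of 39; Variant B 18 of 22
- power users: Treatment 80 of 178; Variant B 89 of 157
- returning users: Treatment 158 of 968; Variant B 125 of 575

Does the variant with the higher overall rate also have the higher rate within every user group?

New users: Treatment 27/39 = 69.2%, Variant B 18/22 = 81.8% → Variant B
Power users: Treatment 80/178 = 44.9%, Variant B 89/157 = 56.7% → Variant B
Returning users: Treatment 158/968 = 16.3%, Variant B 125/575 = 21.7% → Variant B
Overall: Treatment 265/1185 = 22.4%, Variant B 232/754 = 30.8% → Variant B
Variant B wins overall and in every user group — no reversal.

Yes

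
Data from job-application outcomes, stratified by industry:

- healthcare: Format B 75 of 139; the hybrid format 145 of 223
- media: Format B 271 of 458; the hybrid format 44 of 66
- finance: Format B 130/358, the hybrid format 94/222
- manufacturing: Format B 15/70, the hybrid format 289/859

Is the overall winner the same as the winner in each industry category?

Healthcare: Format B 75/139 = 54.0%, the hybrid format 145/223 = 65.0% → the hybrid format
Media: Format B 271/458 = 59.2%, the hybrid format 44/66 = 66.7% → the hybrid format
Finance: Format B 130/358 = 36.3%, the hybrid format 94/222 = 42.3% → the hybrid format
Manufacturing: Format B 15/70 = 21.4%, the hybrid format 289/859 = 33.6% → the hybrid format
Overall: Format B 491/1025 = 47.9%, the hybrid format 572/1370 = 41.8% → Format B
The hybrid format wins each industry group but Format B wins overall — the comparison reverses. The hybrid format's applications skew toward manufacturing, which has a lower base rate.

No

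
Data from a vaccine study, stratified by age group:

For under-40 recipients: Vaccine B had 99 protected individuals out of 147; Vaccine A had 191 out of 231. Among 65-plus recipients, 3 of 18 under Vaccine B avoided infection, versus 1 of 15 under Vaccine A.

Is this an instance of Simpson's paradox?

No

Under-40: Vaccine B 99/147 = 67.3%, Vaccine A 191/231 = 82.7% → Vaccine A
65-plus: Vaccine B 3/18 = 16.7%, Vaccine A 1/15 = 6.7% → Vaccine B
Overall: Vaccine B 102/165 = 61.8%, Vaccine A 192/246 = 78.0% → Vaccine A
Neither sweeps: Vaccine B wins 1 of 2 groups, Vaccine A wins 1. Vaccine A wins overall but not every group — no Simpson reversal.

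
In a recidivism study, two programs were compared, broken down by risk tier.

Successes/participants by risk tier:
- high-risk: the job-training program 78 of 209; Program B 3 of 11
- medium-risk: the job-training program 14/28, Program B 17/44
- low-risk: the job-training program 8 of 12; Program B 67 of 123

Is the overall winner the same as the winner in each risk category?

No

High-risk: the job-training program 78/209 = 37.3%, Program B 3/11 = 27.3% → the job-training program
Medium-risk: the job-training program 14/28 = 50.0%, Program B 17/44 = 38.6% → the job-training program
Low-risk: the job-training program 8/12 = 66.7%, Program B 67/123 = 54.5% → the job-training program
Overall: the job-training program 100/249 = 40.2%, Program B 87/178 = 48.9% → Program B
The job-training program wins each risk group but Program B wins overall — the comparison reverses. The job-training program's participants skew toward high-risk, which has a lower base rate.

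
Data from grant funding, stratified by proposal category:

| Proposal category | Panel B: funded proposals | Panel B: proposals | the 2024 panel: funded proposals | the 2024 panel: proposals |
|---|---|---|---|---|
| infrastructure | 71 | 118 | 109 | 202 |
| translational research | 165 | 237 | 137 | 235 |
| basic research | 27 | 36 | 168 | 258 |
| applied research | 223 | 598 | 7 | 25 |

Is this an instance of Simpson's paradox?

Yes

Infrastructure: Panel B 71/118 = 60.2%, the 2024 panel 109/202 = 54.0% → Panel B
Translational research: Panel B 165/237 = 69.6%, the 2024 panel 137/235 = 58.3% → Panel B
Basic research: Panel B 27/36 = 75.0%, the 2024 panel 168/258 = 65.1% → Panel B
Applied research: Panel B 223/598 = 37.3%, the 2024 panel 7/25 = 28.0% → Panel B
Overall: Panel B 486/989 = 49.1%, the 2024 panel 421/720 = 58.5% → the 2024 panel
Panel B wins each proposal group but the 2024 panel wins overall — the comparison reverses. Panel B's proposals skew toward applied research, which has a lower base rate.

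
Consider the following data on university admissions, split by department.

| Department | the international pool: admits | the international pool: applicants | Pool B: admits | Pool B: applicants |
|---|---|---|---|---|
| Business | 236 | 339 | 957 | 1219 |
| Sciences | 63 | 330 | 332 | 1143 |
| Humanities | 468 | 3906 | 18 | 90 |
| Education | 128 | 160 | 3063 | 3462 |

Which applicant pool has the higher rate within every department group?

Pool B

Business: the international pool 236/339 = 69.6%, Pool B 957/1219 = 78.5% → Pool B
Sciences: the international pool 63/330 = 19.1%, Pool B 332/1143 = 29.0% → Pool B
Humanities: the international pool 468/3906 = 12.0%, Pool B 18/90 = 20.0% → Pool B
Education: the international pool 128/160 = 80.0%, Pool B 3063/3462 = 88.5% → Pool B
Pool B has the higher rate in all 4 groups.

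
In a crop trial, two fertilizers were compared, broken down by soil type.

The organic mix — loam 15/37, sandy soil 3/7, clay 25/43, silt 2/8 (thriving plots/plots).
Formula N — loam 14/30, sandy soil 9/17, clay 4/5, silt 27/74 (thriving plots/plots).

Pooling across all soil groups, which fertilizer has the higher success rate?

the organic mix

Loam: the organic mix 15/37 = 40.5%, Formula N 14/30 = 46.7% → Formula N
Sandy soil: the organic mix 3/7 = 42.9%, Formula N 9/17 = 52.9% → Formula N
Clay: the organic mix 25/43 = 58.1%, Formula N 4/5 = 80.0% → Formula N
Silt: the organic mix 2/8 = 25.0%, Formula N 27/74 = 36.5% → Formula N
Overall: the organic mix 45/95 = 47.4%, Formula N 54/126 = 42.9% → the organic mix
(Formula N wins every soil group but the organic mix wins overall — Formula N's plots skew toward the low-rate silt group.)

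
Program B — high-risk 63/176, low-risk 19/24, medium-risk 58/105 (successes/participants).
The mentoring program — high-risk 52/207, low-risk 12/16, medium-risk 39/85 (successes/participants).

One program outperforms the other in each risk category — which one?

Program B

High-risk: Program B 63/176 = 35.8%, the mentoring program 52/207 = 25.1% → Program B
Low-risk: Program B 19/24 = 79.2%, the mentoring program 12/16 = 75.0% → Program B
Medium-risk: Program B 58/105 = 55.2%, the mentoring program 39/85 = 45.9% → Program B
Program B has the higher rate in all 3 groups.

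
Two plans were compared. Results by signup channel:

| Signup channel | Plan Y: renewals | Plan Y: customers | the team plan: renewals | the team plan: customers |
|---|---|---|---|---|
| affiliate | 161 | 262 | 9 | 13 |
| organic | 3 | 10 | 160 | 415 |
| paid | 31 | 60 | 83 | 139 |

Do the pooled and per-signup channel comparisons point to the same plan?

Affiliate: Plan Y 161/262 = 61.5%, the team plan 9/13 = 69.2% → the team plan
Organic: Plan Y 3/10 = 30.0%, the team plan 160/415 = 38.6% → the team plan
Paid: Plan Y 31/60 = 51.7%, the team plan 83/139 = 59.7% → the team plan
Overall: Plan Y 195/332 = 58.7%, the team plan 252/567 = 44.4% → Plan Y
The team plan wins each signup group but Plan Y wins overall — the comparison reverses. The team plan's customers skew toward organic, which has a lower base rate.

No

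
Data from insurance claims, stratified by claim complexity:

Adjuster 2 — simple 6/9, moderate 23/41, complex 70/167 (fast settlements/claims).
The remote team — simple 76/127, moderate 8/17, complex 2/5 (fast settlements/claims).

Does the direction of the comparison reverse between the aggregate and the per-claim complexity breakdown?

Simple: Adjuster 2 6/9 = 66.7%, the remote team 76/127 = 59.8% → Adjuster 2
Moderate: Adjuster 2 23/41 = 56.1%, the remote team 8/17 = 47.1% → Adjuster 2
Complex: Adjuster 2 70/167 = 41.9%, the remote team 2/5 = 40.0% → Adjuster 2
Overall: Adjuster 2 99/217 = 45.6%, the remote team 86/149 = 57.7% → the remote team
Adjuster 2 wins each claim group but the remote team wins overall — the comparison reverses. Adjuster 2's claims skew toward complex, which has a lower base rate.

Yes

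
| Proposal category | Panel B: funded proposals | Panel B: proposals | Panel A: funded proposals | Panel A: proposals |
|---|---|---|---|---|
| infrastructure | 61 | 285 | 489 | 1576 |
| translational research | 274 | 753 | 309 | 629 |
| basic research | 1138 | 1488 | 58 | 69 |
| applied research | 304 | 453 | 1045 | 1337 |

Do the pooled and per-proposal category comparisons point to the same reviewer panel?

Infrastructure: Panel B 61/285 = 21.4%, Panel A 489/1576 = 31.0% → Panel A
Translational research: Panel B 274/753 = 36.4%, Panel A 309/629 = 49.1% → Panel A
Basic research: Panel B 1138/1488 = 76.5%, Panel A 58/69 = 84.1% → Panel A
Applied research: Panel B 304/453 = 67.1%, Panel A 1045/1337 = 78.2% → Panel A
Overall: Panel B 1777/2979 = 59.7%, Panel A 1901/3611 = 52.6% → Panel B
Panel A wins each proposal group but Panel B wins overall — the comparison reverses. Panel A's proposals skew toward infrastructure, which has a lower base rate.

No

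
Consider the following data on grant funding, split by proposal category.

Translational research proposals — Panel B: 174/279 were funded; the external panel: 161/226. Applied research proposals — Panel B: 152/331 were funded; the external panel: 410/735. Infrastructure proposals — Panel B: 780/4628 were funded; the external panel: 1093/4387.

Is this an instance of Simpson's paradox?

No

Translational research: Panel B 174/279 = 62.4%, the external panel 161/226 = 71.2% → the external panel
Applied research: Panel B 152/331 = 45.9%, the external panel 410/735 = 55.8% → the external panel
Infrastructure: Panel B 780/4628 = 16.9%, the external panel 1093/4387 = 24.9% → the external panel
Overall: Panel B 1106/5238 = 21.1%, the external panel 1664/5348 = 31.1% → the external panel
The external panel wins overall and in every proposal group — no reversal.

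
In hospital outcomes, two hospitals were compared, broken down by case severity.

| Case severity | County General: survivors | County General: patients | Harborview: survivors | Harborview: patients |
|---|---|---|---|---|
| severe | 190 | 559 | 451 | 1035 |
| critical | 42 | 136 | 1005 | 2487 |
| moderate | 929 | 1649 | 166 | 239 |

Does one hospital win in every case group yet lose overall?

Yes

Severe: County General 190/559 = 34.0%, Harborview 451/1035 = 43.6% → Harborview
Critical: County General 42/136 = 30.9%, Harborview 1005/2487 = 40.4% → Harborview
Moderate: County General 929/1649 = 56.3%, Harborview 166/239 = 69.5% → Harborview
Overall: County General 1161/2344 = 49.5%, Harborview 1622/3761 = 43.1% → County General
Harborview wins each case group but County General wins overall — the comparison reverses. Harborview's patients skew toward critical, which has a lower base rate.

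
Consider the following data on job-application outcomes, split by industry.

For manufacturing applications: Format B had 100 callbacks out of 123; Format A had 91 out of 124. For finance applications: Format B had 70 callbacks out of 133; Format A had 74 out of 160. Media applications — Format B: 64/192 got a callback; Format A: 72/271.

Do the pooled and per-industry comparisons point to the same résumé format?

Manufacturing: Format B 100/123 = 81.3%, Format A 91/124 = 73.4% → Format B
Finance: Format B 70/133 = 52.6%, Format A 74/160 = 46.2% → Format B
Media: Format B 64/192 = 33.3%, Format A 72/271 = 26.6% → Format B
Overall: Format B 234/448 = 52.2%, Format A 237/555 = 42.7% → Format B
Format B wins overall and in every industry group — no reversal.

Yes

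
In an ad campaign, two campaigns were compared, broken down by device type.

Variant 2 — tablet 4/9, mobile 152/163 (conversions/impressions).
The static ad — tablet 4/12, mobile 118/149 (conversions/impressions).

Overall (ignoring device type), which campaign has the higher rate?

Tablet: Variant 2 4/9 = 44.4%, the static ad 4/12 = 33.3% → Variant 2
Mobile: Variant 2 152/163 = 93.3%, the static ad 118/149 = 79.2% → Variant 2
Overall: Variant 2 156/172 = 90.7%, the static ad 122/161 = 75.8% → Variant 2

Variant 2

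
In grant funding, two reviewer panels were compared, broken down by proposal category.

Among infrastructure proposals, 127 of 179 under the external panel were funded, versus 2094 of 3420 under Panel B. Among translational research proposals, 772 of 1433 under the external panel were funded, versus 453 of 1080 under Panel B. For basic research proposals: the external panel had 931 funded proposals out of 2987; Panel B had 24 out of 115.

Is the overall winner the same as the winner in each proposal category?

Infrastructure: the external panel 127/179 = 70.9%, Panel B 2094/3420 = 61.2% → the external panel
Translational research: the external panel 772/1433 = 53.9%, Panel B 453/1080 = 41.9% → the external panel
Basic research: the external panel 931/2987 = 31.2%, Panel B 24/115 = 20.9% → the external panel
Overall: the external panel 1830/4599 = 39.8%, Panel B 2571/4615 = 55.7% → Panel B
The external panel wins each proposal group but Panel B wins overall — the comparison reverses. The external panel's proposals skew toward basic research, which has a lower base rate.

No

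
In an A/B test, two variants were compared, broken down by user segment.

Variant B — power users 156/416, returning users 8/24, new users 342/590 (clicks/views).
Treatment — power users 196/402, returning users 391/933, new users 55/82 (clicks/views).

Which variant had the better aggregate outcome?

Power users: Variant B 156/416 = 37.5%, Treatment 196/402 = 48.8% → Treatment
Returning users: Variant B 8/24 = 33.3%, Treatment 391/933 = 41.9% → Treatment
New users: Variant B 342/590 = 58.0%, Treatment 55/82 = 67.1% → Treatment
Overall: Variant B 506/1030 = 49.1%, Treatment 642/1417 = 45.3% → Variant B
(Treatment wins every user group but Variant B wins overall — Treatment's views skew toward the low-rate returning users group.)

Variant B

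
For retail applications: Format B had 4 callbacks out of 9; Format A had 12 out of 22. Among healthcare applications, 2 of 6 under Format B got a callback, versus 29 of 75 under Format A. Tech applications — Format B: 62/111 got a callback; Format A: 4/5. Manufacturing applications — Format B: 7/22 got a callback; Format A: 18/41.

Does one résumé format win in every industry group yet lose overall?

Retail: Format B 4/9 = 44.4%, Format A 12/22 = 54.5% → Format A
Healthcare: Format B 2/6 = 33.3%, Format A 29/75 = 38.7% → Format A
Tech: Format B 62/111 = 55.9%, Format A 4/5 = 80.0% → Format A
Manufacturing: Format B 7/22 = 31.8%, Format A 18/41 = 43.9% → Format A
Overall: Format B 75/148 = 50.7%, Format A 63/143 = 44.1% → Format B
Format A wins each industry group but Format B wins overall — the comparison reverses. Format A's applications skew toward healthcare, which has a lower base rate.

Yes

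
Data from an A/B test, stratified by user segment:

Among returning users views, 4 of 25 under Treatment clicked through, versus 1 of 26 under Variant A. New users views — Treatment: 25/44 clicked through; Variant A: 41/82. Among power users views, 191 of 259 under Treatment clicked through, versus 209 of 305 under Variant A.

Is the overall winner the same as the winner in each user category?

Yes

Returning users: Treatment 4/25 = 16.0%, Variant A 1/26 = 3.8% → Treatment
New users: Treatment 25/44 = 56.8%, Variant A 41/82 = 50.0% → Treatment
Power users: Treatment 191/259 = 73.7%, Variant A 209/305 = 68.5% → Treatment
Overall: Treatment 220/328 = 67.1%, Variant A 251/413 = 60.8% → Treatment
Treatment wins overall and in every user group — no reversal.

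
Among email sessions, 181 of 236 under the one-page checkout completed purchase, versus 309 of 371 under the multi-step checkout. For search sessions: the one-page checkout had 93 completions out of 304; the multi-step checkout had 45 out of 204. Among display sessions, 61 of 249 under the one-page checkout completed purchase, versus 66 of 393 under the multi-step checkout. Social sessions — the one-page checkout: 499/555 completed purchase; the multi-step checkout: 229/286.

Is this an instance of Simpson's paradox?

Email: the one-page checkout 181/236 = 76.7%, the multi-step checkout 309/371 = 83.3% → the multi-step checkout
Search: the one-page checkout 93/304 = 30.6%, the multi-step checkout 45/204 = 22.1% → the one-page checkout
Display: the one-page checkout 61/249 = 24.5%, the multi-step checkout 66/393 = 16.8% → the one-page checkout
Social: the one-page checkout 499/555 = 89.9%, the multi-step checkout 229/286 = 80.1% → the one-page checkout
Overall: the one-page checkout 834/1344 = 62.1%, the multi-step checkout 649/1254 = 51.8% → the one-page checkout
Neither sweeps: the one-page checkout wins 3 of 4 groups, the multi-step checkout wins 1. The one-page checkout wins overall but not every group — no Simpson reversal.

No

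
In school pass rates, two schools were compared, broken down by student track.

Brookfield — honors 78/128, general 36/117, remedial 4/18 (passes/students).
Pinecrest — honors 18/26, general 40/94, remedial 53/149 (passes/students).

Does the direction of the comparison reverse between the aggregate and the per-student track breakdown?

Yes

Honors: Brookfield 78/128 = 60.9%, Pinecrest 18/26 = 69.2% → Pinecrest
General: Brookfield 36/117 = 30.8%, Pinecrest 40/94 = 42.6% → Pinecrest
Remedial: Brookfield 4/18 = 22.2%, Pinecrest 53/149 = 35.6% → Pinecrest
Overall: Brookfield 118/263 = 44.9%, Pinecrest 111/269 = 41.3% → Brookfield
Pinecrest wins each student group but Brookfield wins overall — the comparison reverses. Pinecrest's students skew toward remedial, which has a lower base rate.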